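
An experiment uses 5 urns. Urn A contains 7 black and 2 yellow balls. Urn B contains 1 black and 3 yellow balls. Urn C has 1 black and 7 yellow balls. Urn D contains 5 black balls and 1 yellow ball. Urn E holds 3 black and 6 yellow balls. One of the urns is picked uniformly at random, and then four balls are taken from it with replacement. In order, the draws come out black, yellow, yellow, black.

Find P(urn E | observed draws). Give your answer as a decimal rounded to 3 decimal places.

0.339

Compute the likelihood of the observed sequence for each case: P(data | urn A) = (7/9)(2/9)(2/9)(7/9) = 0.029873; P(data | urn B) = (1/4)(3/4)(3/4)(1/4) = 0.035156; P(data | urn C) = (1/8)(7/8)(7/8)(1/8) = 0.011963; P(data | urn D) = (5/6)(1/6)(1/6)(5/6) = 0.01929; P(data | urn E) = (3/9)(6/9)(6/9)(3/9) = 0.049383.
Weighting by the prior gives 1/5 · 0.029873 = 0.0059747, 1/5 · 0.035156 = 0.0070313, 1/5 · 0.011963 = 0.0023926, 1/5 · 0.01929 = 0.003858, 1/5 · 0.049383 = 0.0098765; with total 0.029133.
So P(urn E | data) = (0.0098765) / (0.029133) = 0.33901.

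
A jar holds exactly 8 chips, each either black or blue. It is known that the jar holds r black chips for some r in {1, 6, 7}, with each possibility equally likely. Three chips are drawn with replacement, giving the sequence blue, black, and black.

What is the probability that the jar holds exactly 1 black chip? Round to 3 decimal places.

For each hypothesis, P(data | H) works out to: P(data | r = 1) = (7/8)(1/8)(1/8) = 0.013672; P(data | r = 6) = (2/8)(6/8)(6/8) = 0.14062; P(data | r = 7) = (1/8)(7/8)(7/8) = 0.095703.
Weighting by the prior gives 1/3 · 0.013672 = 0.0045573, 1/3 · 0.14062 = 0.046875, 1/3 · 0.095703 = 0.031901; summing to 0.083333.
Hence P(r = 1 | data) = (0.0045573) / (0.083333) = 0.054688.

0.055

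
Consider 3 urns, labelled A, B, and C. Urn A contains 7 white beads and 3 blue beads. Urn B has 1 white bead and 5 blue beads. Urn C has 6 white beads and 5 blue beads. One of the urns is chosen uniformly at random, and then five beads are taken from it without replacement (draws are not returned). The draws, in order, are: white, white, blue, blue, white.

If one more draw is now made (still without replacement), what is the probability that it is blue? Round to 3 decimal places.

The likelihood of the observed sequence under each hypothesis: P(data | urn A) = (7/10)(6/9)(3/8)(2/7)(5/6) = 0.041667; P(data | urn B) = (1/6)(0/5) = 0; P(data | urn C) = (6/11)(5/10)(5/9)(4/8)(4/7) = 0.04329.
Multiplying each by its prior: 1/3 · 0.041667 = 0.013889, 1/3 · 0 = 0, 1/3 · 0.04329 = 0.01443; with total 0.028319.
Normalising, the posterior is P(urn A | data) = 0.49045, P(urn B | data) = 0, P(urn C | data) = 0.50955.
So P(blue next | data) = Σ P(blue next | H) P(H | data) = (1/5)(0.49045) + (1/2)(0.50955) = 0.35287.

0.353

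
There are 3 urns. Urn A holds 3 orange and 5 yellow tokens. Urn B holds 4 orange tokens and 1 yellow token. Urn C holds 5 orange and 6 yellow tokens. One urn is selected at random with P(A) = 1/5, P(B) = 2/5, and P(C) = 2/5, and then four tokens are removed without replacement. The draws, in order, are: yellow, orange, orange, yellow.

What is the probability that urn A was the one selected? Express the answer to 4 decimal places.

0.3204

Compute the likelihood of the observed sequence for each case: P(data | urn A) = (5/8)(3/7)(2/6)(4/5) = 0.071429; P(data | urn B) = (1/5)(4/4)(3/3)(0/2) = 0; P(data | urn C) = (6/11)(5/10)(4/9)(5/8) = 0.075758.
Weighting by the prior gives 1/5 · 0.071429 = 0.014286, 2/5 · 0 = 0, 2/5 · 0.075758 = 0.030303; summing to 0.044589.
Therefore the posterior P(urn A | data) = (0.014286) / (0.044589) = 0.32039.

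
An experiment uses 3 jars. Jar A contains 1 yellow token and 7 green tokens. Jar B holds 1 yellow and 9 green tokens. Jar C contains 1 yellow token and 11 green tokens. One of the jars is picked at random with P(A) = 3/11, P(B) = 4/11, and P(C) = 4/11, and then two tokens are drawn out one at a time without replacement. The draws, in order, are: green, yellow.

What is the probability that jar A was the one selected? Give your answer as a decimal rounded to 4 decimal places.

Under each hypothesis, the probability of the observed sequence is: P(data | jar A) = (7/8)(1/7) = 0.125; P(data | jar B) = (9/10)(1/9) = 0.1; P(data | jar C) = (11/12)(1/11) = 0.083333.
Weighting by the prior gives 3/11 · 0.125 = 0.034091, 4/11 · 0.1 = 0.036364, 4/11 · 0.083333 = 0.030303; with total 0.10076.
By Bayes' rule, P(jar A | data) = (0.034091) / (0.10076) = 0.33835.

0.3383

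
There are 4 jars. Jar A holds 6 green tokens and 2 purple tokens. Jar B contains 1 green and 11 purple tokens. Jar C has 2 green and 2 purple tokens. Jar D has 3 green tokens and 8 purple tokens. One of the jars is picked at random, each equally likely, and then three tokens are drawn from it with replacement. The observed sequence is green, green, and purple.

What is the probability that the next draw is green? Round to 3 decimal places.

0.562

For each hypothesis, P(data | H) works out to: P(data | jar A) = (6/8)(6/8)(2/8) = 0.14062; P(data | jar B) = (1/12)(1/12)(11/12) = 0.0063657; P(data | jar C) = (2/4)(2/4)(2/4) = 0.125; P(data | jar D) = (3/11)(3/11)(8/11) = 0.054095.
The prior-weighted likelihoods are 1/4 · 0.14062 = 0.035156, 1/4 · 0.0063657 = 0.0015914, 1/4 · 0.125 = 0.03125, 1/4 · 0.054095 = 0.013524; with total 0.081521.
The posterior is then P(jar A | data) = 0.43125, P(jar B | data) = 0.019522, P(jar C | data) = 0.38334, P(jar D | data) = 0.16589.
Averaging over the posterior, P(green next | data) = (3/4)(0.43125) + (1/12)(0.019522) + (1/2)(0.38334) + (3/11)(0.16589) = 0.56198.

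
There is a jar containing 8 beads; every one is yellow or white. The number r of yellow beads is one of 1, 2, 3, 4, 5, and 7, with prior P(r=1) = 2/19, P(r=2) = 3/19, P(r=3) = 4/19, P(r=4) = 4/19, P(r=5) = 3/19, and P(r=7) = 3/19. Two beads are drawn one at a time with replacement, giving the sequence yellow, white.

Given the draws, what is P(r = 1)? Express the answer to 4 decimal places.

0.0583

The likelihood of the observed sequence under each hypothesis: P(data | r = 1) = (1/8)(7/8) = 0.10938; P(data | r = 2) = (2/8)(6/8) = 0.1875; P(data | r = 3) = (3/8)(5/8) = 0.23438; P(data | r = 4) = (4/8)(4/8) = 0.25; P(data | r = 5) = (5/8)(3/8) = 0.23438; P(data | r = 7) = (7/8)(1/8) = 0.10938.
The prior-weighted likelihoods are 2/19 · 0.10938 = 0.011513, 3/19 · 0.1875 = 0.029605, 4/19 · 0.23438 = 0.049342, 4/19 · 0.25 = 0.052632, 3/19 · 0.23438 = 0.037007, 3/19 · 0.10938 = 0.01727; with total 0.19737.
By Bayes' rule, P(r = 1 | data) = (0.011513) / (0.19737) = 0.058333.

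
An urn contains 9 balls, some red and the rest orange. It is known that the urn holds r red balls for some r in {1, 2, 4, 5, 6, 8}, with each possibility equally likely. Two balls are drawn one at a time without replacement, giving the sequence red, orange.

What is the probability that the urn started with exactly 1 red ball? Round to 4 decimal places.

Compute the likelihood of the observed sequence for each case: P(data | r = 1) = (1/9)(8/8) = 1/9; P(data | r = 2) = (2/9)(7/8) = 7/36; P(data | r = 4) = (4/9)(5/8) = 5/18; P(data | r = 5) = (5/9)(4/8) = 5/18; P(data | r = 6) = (6/9)(3/8) = 1/4; P(data | r = 8) = (8/9)(1/8) = 1/9.
Multiplying each by its prior: 1/6 · 1/9 = 1/54, 1/6 · 7/36 = 7/216, 1/6 · 5/18 = 5/108, 1/6 · 5/18 = 5/108, 1/6 · 1/4 = 1/24, 1/6 · 1/9 = 1/54; with total 11/54.
By Bayes' rule, P(r = 1 | data) = (1/54) / (11/54) = 1/11.

0.0909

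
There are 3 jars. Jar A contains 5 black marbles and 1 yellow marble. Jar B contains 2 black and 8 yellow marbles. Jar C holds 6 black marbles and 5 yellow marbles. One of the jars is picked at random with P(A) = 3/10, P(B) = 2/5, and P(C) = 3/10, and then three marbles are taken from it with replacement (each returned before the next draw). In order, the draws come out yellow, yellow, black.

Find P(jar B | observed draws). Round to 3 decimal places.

For each hypothesis, P(data | H) works out to: P(data | jar A) = (1/6)(1/6)(5/6) = 0.023148; P(data | jar B) = (8/10)(8/10)(2/10) = 0.128; P(data | jar C) = (5/11)(5/11)(6/11) = 0.1127.
The prior-weighted likelihoods are 3/10 · 0.023148 = 0.0069444, 2/5 · 0.128 = 0.0512, 3/10 · 0.1127 = 0.033809; with total 0.091954.
By Bayes' rule, P(jar B | data) = (0.0512) / (0.091954) = 0.5568.

0.557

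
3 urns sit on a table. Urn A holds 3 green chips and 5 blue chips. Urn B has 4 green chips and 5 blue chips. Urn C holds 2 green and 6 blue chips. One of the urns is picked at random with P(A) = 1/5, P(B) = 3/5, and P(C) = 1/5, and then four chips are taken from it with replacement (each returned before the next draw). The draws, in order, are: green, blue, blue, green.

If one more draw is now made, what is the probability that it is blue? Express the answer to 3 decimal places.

0.595

Compute the likelihood of the observed sequence for each case: P(data | urn A) = (3/8)(5/8)(5/8)(3/8) = 0.054932; P(data | urn B) = (4/9)(5/9)(5/9)(4/9) = 0.060966; P(data | urn C) = (2/8)(6/8)(6/8)(2/8) = 0.035156.
The prior-weighted likelihoods are 1/5 · 0.054932 = 0.010986, 3/5 · 0.060966 = 0.03658, 1/5 · 0.035156 = 0.0070313; these sum to 0.054597.
The posterior is then P(urn A | data) = 0.20122, P(urn B | data) = 0.66999, P(urn C | data) = 0.12878.
So P(blue next | data) = Σ P(blue next | H) P(H | data) = (5/8)(0.20122) + (5/9)(0.66999) + (3/4)(0.12878) = 0.59457.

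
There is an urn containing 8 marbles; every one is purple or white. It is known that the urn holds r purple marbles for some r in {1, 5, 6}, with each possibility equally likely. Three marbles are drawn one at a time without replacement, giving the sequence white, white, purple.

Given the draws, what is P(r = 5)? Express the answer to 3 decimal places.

Under each hypothesis, the probability of the observed sequence is: P(data | r = 1) = (7/8)(6/7)(1/6) = 1/8; P(data | r = 5) = (3/8)(2/7)(5/6) = 5/56; P(data | r = 6) = (2/8)(1/7)(6/6) = 1/28.
Multiplying each by its prior: 1/3 · 1/8 = 1/24, 1/3 · 5/56 = 5/168, 1/3 · 1/28 = 1/84; with total 1/12.
Hence P(r = 5 | data) = (5/168) / (1/12) = 5/14.

0.357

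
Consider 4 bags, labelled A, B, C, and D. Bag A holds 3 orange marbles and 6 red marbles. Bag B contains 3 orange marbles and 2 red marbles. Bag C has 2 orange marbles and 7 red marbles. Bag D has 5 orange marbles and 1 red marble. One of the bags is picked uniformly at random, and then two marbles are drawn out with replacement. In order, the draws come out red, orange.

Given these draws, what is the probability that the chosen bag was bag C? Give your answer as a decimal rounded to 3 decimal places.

For each hypothesis, P(data | H) works out to: P(data | bag A) = (6/9)(3/9) = 0.22222; P(data | bag B) = (2/5)(3/5) = 0.24; P(data | bag C) = (7/9)(2/9) = 0.17284; P(data | bag D) = (1/6)(5/6) = 0.13889.
Multiplying each by its prior: 1/4 · 0.22222 = 0.055556, 1/4 · 0.24 = 0.06, 1/4 · 0.17284 = 0.04321, 1/4 · 0.13889 = 0.034722; these sum to 0.19349.
By Bayes' rule, P(bag C | data) = (0.04321) / (0.19349) = 0.22332.

0.223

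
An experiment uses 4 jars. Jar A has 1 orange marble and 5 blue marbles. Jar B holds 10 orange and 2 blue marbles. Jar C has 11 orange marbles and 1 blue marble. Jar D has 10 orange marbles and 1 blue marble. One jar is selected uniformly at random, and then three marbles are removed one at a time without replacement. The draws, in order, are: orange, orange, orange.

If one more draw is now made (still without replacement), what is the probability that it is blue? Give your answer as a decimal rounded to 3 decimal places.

0.146

Under each hypothesis, the probability of the observed sequence is: P(data | jar A) = (1/6)(0/5) = 0; P(data | jar B) = (10/12)(9/11)(8/10) = 6/11; P(data | jar C) = (11/12)(10/11)(9/10) = 3/4; P(data | jar D) = (10/11)(9/10)(8/9) = 8/11.
Multiplying each by its prior: 1/4 · 0 = 0, 1/4 · 6/11 = 3/22, 1/4 · 3/4 = 3/16, 1/4 · 8/11 = 2/11; with total 89/176.
Normalising, the posterior is P(jar A | data) = 0, P(jar B | data) = 24/89, P(jar C | data) = 33/89, P(jar D | data) = 32/89.
The predictive probability is P(blue next | data) = (2/9)(24/89) + (1/9)(33/89) + (1/8)(32/89) = 13/89.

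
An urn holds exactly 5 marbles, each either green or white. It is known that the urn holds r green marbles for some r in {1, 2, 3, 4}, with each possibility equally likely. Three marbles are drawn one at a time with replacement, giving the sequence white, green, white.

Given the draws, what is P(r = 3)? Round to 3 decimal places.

0.240

Compute the likelihood of the observed sequence for each case: P(data | r = 1) = (4/5)(1/5)(4/5) = 16/125; P(data | r = 2) = (3/5)(2/5)(3/5) = 18/125; P(data | r = 3) = (2/5)(3/5)(2/5) = 12/125; P(data | r = 4) = (1/5)(4/5)(1/5) = 4/125.
The prior-weighted likelihoods are 1/4 · 16/125 = 4/125, 1/4 · 18/125 = 9/250, 1/4 · 12/125 = 3/125, 1/4 · 4/125 = 1/125; with total 1/10.
Hence P(r = 3 | data) = (3/125) / (1/10) = 6/25.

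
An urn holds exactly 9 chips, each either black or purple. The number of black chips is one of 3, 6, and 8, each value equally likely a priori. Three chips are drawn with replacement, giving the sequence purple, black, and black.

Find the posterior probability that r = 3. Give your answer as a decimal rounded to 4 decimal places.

The likelihood of the observed sequence under each hypothesis: P(data | r = 3) = (6/9)(3/9)(3/9) = 0.074074; P(data | r = 6) = (3/9)(6/9)(6/9) = 0.14815; P(data | r = 8) = (1/9)(8/9)(8/9) = 0.087791.
Weighting by the prior gives 1/3 · 0.074074 = 0.024691, 1/3 · 0.14815 = 0.049383, 1/3 · 0.087791 = 0.029264; summing to 0.10334.
Therefore the posterior P(r = 3 | data) = (0.024691) / (0.10334) = 0.23894.

0.2389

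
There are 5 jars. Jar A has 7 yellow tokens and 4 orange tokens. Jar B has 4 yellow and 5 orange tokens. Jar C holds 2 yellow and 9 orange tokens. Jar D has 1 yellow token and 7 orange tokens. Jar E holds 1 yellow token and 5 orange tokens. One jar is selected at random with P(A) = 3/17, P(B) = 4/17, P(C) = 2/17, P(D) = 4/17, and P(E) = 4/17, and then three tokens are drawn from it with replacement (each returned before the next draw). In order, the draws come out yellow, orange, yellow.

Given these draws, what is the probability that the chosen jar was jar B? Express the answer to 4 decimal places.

0.4057

Under each hypothesis, the probability of the observed sequence is: P(data | jar A) = (7/11)(4/11)(7/11) = 0.14726; P(data | jar B) = (4/9)(5/9)(4/9) = 0.10974; P(data | jar C) = (2/11)(9/11)(2/11) = 0.027047; P(data | jar D) = (1/8)(7/8)(1/8) = 0.013672; P(data | jar E) = (1/6)(5/6)(1/6) = 0.023148.
The prior-weighted likelihoods are 3/17 · 0.14726 = 0.025987, 4/17 · 0.10974 = 0.025821, 2/17 · 0.027047 = 0.003182, 4/17 · 0.013672 = 0.0032169, 4/17 · 0.023148 = 0.0054466; these sum to 0.063653.
By Bayes' rule, P(jar B | data) = (0.025821) / (0.063653) = 0.40565.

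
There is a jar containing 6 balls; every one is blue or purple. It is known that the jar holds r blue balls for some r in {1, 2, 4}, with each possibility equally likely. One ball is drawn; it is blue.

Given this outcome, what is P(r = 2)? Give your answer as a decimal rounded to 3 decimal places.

For each hypothesis, P(data | H) works out to: P(data | r = 1) = (1/6) = 1/6; P(data | r = 2) = (2/6) = 1/3; P(data | r = 4) = (4/6) = 2/3.
Weighting by the prior gives 1/3 · 1/6 = 1/18, 1/3 · 1/3 = 1/9, 1/3 · 2/3 = 2/9; these sum to 7/18.
Hence P(r = 2 | data) = (1/9) / (7/18) = 2/7.

0.286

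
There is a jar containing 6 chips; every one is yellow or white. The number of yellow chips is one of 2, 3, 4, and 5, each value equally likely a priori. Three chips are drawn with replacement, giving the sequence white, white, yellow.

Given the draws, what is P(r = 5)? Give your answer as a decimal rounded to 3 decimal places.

Under each hypothesis, the probability of the observed sequence is: P(data | r = 2) = (4/6)(4/6)(2/6) = 4/27; P(data | r = 3) = (3/6)(3/6)(3/6) = 1/8; P(data | r = 4) = (2/6)(2/6)(4/6) = 2/27; P(data | r = 5) = (1/6)(1/6)(5/6) = 5/216.
The prior-weighted likelihoods are 1/4 · 4/27 = 1/27, 1/4 · 1/8 = 1/32, 1/4 · 2/27 = 1/54, 1/4 · 5/216 = 5/864; these sum to 5/54.
So P(r = 5 | data) = (5/864) / (5/54) = 1/16.

0.063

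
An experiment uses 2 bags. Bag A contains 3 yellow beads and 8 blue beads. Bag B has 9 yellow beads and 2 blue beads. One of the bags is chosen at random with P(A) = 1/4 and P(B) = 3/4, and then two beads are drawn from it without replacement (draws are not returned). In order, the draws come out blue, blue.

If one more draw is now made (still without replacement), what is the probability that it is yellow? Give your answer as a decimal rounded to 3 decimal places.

The likelihood of the observed sequence under each hypothesis: P(data | bag A) = (8/11)(7/10) = 28/55; P(data | bag B) = (2/11)(1/10) = 1/55.
The prior-weighted likelihoods are 1/4 · 28/55 = 7/55, 3/4 · 1/55 = 3/220; with total 31/220.
The posterior is then P(bag A | data) = 28/31, P(bag B | data) = 3/31.
Averaging over the posterior, P(yellow next | data) = (1/3)(28/31) + (1)(3/31) = 37/93.

0.398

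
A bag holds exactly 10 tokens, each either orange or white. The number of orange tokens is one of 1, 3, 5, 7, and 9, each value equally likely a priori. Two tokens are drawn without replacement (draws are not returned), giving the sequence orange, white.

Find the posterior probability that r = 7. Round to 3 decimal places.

For each hypothesis, P(data | H) works out to: P(data | r = 1) = (1/10)(9/9) = 1/10; P(data | r = 3) = (3/10)(7/9) = 7/30; P(data | r = 5) = (5/10)(5/9) = 5/18; P(data | r = 7) = (7/10)(3/9) = 7/30; P(data | r = 9) = (9/10)(1/9) = 1/10.
Multiplying each by its prior: 1/5 · 1/10 = 1/50, 1/5 · 7/30 = 7/150, 1/5 · 5/18 = 1/18, 1/5 · 7/30 = 7/150, 1/5 · 1/10 = 1/50; summing to 17/90.
Therefore the posterior P(r = 7 | data) = (7/150) / (17/90) = 21/85.

0.247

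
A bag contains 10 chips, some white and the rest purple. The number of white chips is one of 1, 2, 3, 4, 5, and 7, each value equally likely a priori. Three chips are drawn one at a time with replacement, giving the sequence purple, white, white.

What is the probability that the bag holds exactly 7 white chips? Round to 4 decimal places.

0.3114

Compute the likelihood of the observed sequence for each case: P(data | r = 1) = (9/10)(1/10)(1/10) = 0.009; P(data | r = 2) = (8/10)(2/10)(2/10) = 0.032; P(data | r = 3) = (7/10)(3/10)(3/10) = 0.063; P(data | r = 4) = (6/10)(4/10)(4/10) = 0.096; P(data | r = 5) = (5/10)(5/10)(5/10) = 0.125; P(data | r = 7) = (3/10)(7/10)(7/10) = 0.147.
Weighting by the prior gives 1/6 · 0.009 = 0.0015, 1/6 · 0.032 = 0.0053333, 1/6 · 0.063 = 0.0105, 1/6 · 0.096 = 0.016, 1/6 · 0.125 = 0.020833, 1/6 · 0.147 = 0.0245; these sum to 0.078667.
By Bayes' rule, P(r = 7 | data) = (0.0245) / (0.078667) = 0.31144.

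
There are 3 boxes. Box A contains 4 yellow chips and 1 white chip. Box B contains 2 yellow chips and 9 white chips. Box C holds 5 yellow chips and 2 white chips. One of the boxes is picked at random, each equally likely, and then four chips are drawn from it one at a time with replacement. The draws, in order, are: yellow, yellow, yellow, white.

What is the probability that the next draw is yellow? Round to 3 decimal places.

0.743

For each hypothesis, P(data | H) works out to: P(data | box A) = (4/5)(4/5)(4/5)(1/5) = 0.1024; P(data | box B) = (2/11)(2/11)(2/11)(9/11) = 0.0049177; P(data | box C) = (5/7)(5/7)(5/7)(2/7) = 0.10412.
Weighting by the prior gives 1/3 · 0.1024 = 0.034133, 1/3 · 0.0049177 = 0.0016392, 1/3 · 0.10412 = 0.034708; these sum to 0.07048.
Normalising, the posterior is P(box A | data) = 0.4843, P(box B | data) = 0.023258, P(box C | data) = 0.49245.
So P(yellow next | data) = Σ P(yellow next | H) P(H | data) = (4/5)(0.4843) + (2/11)(0.023258) + (5/7)(0.49245) = 0.74341.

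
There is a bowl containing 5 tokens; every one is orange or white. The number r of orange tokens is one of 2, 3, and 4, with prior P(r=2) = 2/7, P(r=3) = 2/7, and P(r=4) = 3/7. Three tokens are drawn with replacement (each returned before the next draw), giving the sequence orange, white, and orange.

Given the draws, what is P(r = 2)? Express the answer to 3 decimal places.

For each hypothesis, P(data | H) works out to: P(data | r = 2) = (2/5)(3/5)(2/5) = 12/125; P(data | r = 3) = (3/5)(2/5)(3/5) = 18/125; P(data | r = 4) = (4/5)(1/5)(4/5) = 16/125.
Multiplying each by its prior: 2/7 · 12/125 = 24/875, 2/7 · 18/125 = 36/875, 3/7 · 16/125 = 48/875; summing to 108/875.
Hence P(r = 2 | data) = (24/875) / (108/875) = 2/9.

0.222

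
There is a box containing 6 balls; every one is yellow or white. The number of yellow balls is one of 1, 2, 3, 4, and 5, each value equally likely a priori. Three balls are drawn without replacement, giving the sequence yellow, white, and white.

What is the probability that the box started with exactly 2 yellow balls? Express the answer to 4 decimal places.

0.3429

For each hypothesis, P(data | H) works out to: P(data | r = 1) = (1/6)(5/5)(4/4) = 1/6; P(data | r = 2) = (2/6)(4/5)(3/4) = 1/5; P(data | r = 3) = (3/6)(3/5)(2/4) = 3/20; P(data | r = 4) = (4/6)(2/5)(1/4) = 1/15; P(data | r = 5) = (5/6)(1/5)(0/4) = 0.
The prior-weighted likelihoods are 1/5 · 1/6 = 1/30, 1/5 · 1/5 = 1/25, 1/5 · 3/20 = 3/100, 1/5 · 1/15 = 1/75, 1/5 · 0 = 0; with total 7/60.
By Bayes' rule, P(r = 2 | data) = (1/25) / (7/60) = 12/35.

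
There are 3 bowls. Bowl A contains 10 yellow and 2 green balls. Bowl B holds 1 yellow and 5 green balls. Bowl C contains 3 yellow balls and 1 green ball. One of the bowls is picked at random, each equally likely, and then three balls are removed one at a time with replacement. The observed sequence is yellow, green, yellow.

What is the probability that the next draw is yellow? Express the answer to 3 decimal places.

0.736

Under each hypothesis, the probability of the observed sequence is: P(data | bowl A) = (10/12)(2/12)(10/12) = 0.11574; P(data | bowl B) = (1/6)(5/6)(1/6) = 0.023148; P(data | bowl C) = (3/4)(1/4)(3/4) = 0.14062.
The prior-weighted likelihoods are 1/3 · 0.11574 = 0.03858, 1/3 · 0.023148 = 0.007716, 1/3 · 0.14062 = 0.046875; these sum to 0.093171.
Dividing through by the total gives posterior P(bowl A | data) = 0.41408, P(bowl B | data) = 0.082816, P(bowl C | data) = 0.50311.
Averaging over the posterior, P(yellow next | data) = (5/6)(0.41408) + (1/6)(0.082816) + (3/4)(0.50311) = 0.7362.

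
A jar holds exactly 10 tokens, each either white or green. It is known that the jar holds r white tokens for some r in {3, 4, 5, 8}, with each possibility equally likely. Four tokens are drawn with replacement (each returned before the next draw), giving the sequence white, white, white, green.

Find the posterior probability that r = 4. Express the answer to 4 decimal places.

The likelihood of the observed sequence under each hypothesis: P(data | r = 3) = (3/10)(3/10)(3/10)(7/10) = 0.0189; P(data | r = 4) = (4/10)(4/10)(4/10)(6/10) = 0.0384; P(data | r = 5) = (5/10)(5/10)(5/10)(5/10) = 0.0625; P(data | r = 8) = (8/10)(8/10)(8/10)(2/10) = 0.1024.
Weighting by the prior gives 1/4 · 0.0189 = 0.004725, 1/4 · 0.0384 = 0.0096, 1/4 · 0.0625 = 0.015625, 1/4 · 0.1024 = 0.0256; these sum to 0.05555.
By Bayes' rule, P(r = 4 | data) = (0.0096) / (0.05555) = 0.17282.

0.1728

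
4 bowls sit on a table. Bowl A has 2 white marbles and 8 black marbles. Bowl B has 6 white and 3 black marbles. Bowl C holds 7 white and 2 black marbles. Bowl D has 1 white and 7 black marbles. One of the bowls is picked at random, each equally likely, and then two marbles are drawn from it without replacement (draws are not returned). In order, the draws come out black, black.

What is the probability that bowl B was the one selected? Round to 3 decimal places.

0.056

For each hypothesis, P(data | H) works out to: P(data | bowl A) = (8/10)(7/9) = 28/45; P(data | bowl B) = (3/9)(2/8) = 1/12; P(data | bowl C) = (2/9)(1/8) = 1/36; P(data | bowl D) = (7/8)(6/7) = 3/4.
Weighting by the prior gives 1/4 · 28/45 = 7/45, 1/4 · 1/12 = 1/48, 1/4 · 1/36 = 1/144, 1/4 · 3/4 = 3/16; summing to 89/240.
Therefore the posterior P(bowl B | data) = (1/48) / (89/240) = 5/89.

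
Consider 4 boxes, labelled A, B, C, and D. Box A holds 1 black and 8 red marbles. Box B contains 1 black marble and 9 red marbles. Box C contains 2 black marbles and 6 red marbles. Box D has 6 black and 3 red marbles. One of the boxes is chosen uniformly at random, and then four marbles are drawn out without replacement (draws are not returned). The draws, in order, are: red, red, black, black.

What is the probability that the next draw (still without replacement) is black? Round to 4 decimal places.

Compute the likelihood of the observed sequence for each case: P(data | box A) = (8/9)(7/8)(1/7)(0/6) = 0; P(data | box B) = (9/10)(8/9)(1/8)(0/7) = 0; P(data | box C) = (6/8)(5/7)(2/6)(1/5) = 1/28; P(data | box D) = (3/9)(2/8)(6/7)(5/6) = 5/84.
Weighting by the prior gives 1/4 · 0 = 0, 1/4 · 0 = 0, 1/4 · 1/28 = 1/112, 1/4 · 5/84 = 5/336; with total 1/42.
The posterior is then P(box A | data) = 0, P(box B | data) = 0, P(box C | data) = 3/8, P(box D | data) = 5/8.
Averaging over the posterior, P(black next | data) = (0)(3/8) + (4/5)(5/8) = 1/2.

0.5000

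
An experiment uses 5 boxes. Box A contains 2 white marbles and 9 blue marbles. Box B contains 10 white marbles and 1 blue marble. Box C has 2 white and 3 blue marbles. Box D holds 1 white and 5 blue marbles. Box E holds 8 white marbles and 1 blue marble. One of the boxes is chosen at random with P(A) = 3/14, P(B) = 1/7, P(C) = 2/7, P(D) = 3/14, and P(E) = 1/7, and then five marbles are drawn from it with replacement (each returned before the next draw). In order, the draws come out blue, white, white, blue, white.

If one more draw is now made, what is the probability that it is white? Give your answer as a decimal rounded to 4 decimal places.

For each hypothesis, P(data | H) works out to: P(data | box A) = (9/11)(2/11)(2/11)(9/11)(2/11) = 0.0040236; P(data | box B) = (1/11)(10/11)(10/11)(1/11)(10/11) = 0.0062092; P(data | box C) = (3/5)(2/5)(2/5)(3/5)(2/5) = 0.02304; P(data | box D) = (5/6)(1/6)(1/6)(5/6)(1/6) = 0.003215; P(data | box E) = (1/9)(8/9)(8/9)(1/9)(8/9) = 0.0086708.
Multiplying each by its prior: 3/14 · 0.0040236 = 0.00086219, 1/7 · 0.0062092 = 0.00088703, 2/7 · 0.02304 = 0.0065829, 3/14 · 0.003215 = 0.00068893, 1/7 · 0.0086708 = 0.0012387; with total 0.01026.
Normalising, the posterior is P(box A | data) = 0.084037, P(box B | data) = 0.086458, P(box C | data) = 0.64162, P(box D | data) = 0.067149, P(box E | data) = 0.12073.
The predictive probability is P(white next | data) = (2/11)(0.084037) + (10/11)(0.086458) + (2/5)(0.64162) + (1/6)(0.067149) + (8/9)(0.12073) = 0.46904.

0.4690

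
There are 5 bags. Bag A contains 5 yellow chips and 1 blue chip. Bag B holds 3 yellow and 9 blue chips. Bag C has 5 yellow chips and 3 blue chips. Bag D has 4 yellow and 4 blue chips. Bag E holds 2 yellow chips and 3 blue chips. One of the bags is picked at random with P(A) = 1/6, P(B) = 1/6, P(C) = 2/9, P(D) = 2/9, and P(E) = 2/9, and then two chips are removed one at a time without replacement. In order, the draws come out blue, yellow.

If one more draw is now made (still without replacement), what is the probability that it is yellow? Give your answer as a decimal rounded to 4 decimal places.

For each hypothesis, P(data | H) works out to: P(data | bag A) = (1/6)(5/5) = 0.16667; P(data | bag B) = (9/12)(3/11) = 0.20455; P(data | bag C) = (3/8)(5/7) = 0.26786; P(data | bag D) = (4/8)(4/7) = 0.28571; P(data | bag E) = (3/5)(2/4) = 0.3.
The prior-weighted likelihoods are 1/6 · 0.16667 = 0.027778, 1/6 · 0.20455 = 0.034091, 2/9 · 0.26786 = 0.059524, 2/9 · 0.28571 = 0.063492, 2/9 · 0.3 = 0.066667; these sum to 0.25155.
Normalising, the posterior is P(bag A | data) = 0.11043, P(bag B | data) = 0.13552, P(bag C | data) = 0.23663, P(bag D | data) = 0.2524, P(bag E | data) = 0.26502.
So P(yellow next | data) = Σ P(yellow next | H) P(H | data) = (1)(0.11043) + (1/5)(0.13552) + (2/3)(0.23663) + (1/2)(0.2524) + (1/3)(0.26502) = 0.50982.

0.5098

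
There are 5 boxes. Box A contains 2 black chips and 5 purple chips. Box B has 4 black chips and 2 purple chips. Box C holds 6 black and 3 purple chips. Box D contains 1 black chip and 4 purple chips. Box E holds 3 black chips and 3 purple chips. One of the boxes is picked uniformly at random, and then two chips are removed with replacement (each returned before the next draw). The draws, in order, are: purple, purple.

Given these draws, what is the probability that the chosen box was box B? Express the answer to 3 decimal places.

0.068

Under each hypothesis, the probability of the observed sequence is: P(data | box A) = (5/7)(5/7) = 0.5102; P(data | box B) = (2/6)(2/6) = 0.11111; P(data | box C) = (3/9)(3/9) = 0.11111; P(data | box D) = (4/5)(4/5) = 0.64; P(data | box E) = (3/6)(3/6) = 0.25.
The prior-weighted likelihoods are 1/5 · 0.5102 = 0.10204, 1/5 · 0.11111 = 0.022222, 1/5 · 0.11111 = 0.022222, 1/5 · 0.64 = 0.128, 1/5 · 0.25 = 0.05; these sum to 0.32449.
By Bayes' rule, P(box B | data) = (0.022222) / (0.32449) = 0.068485.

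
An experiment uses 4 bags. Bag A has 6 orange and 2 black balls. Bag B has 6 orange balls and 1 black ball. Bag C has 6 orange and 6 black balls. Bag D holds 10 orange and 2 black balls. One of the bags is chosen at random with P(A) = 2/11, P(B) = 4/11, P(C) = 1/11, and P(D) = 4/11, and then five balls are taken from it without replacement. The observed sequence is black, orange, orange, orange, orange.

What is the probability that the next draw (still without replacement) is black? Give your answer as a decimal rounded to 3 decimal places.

0.120

For each hypothesis, P(data | H) works out to: P(data | bag A) = (2/8)(6/7)(5/6)(4/5)(3/4) = 0.10714; P(data | bag B) = (1/7)(6/6)(5/5)(4/4)(3/3) = 0.14286; P(data | bag C) = (6/12)(6/11)(5/10)(4/9)(3/8) = 0.022727; P(data | bag D) = (2/12)(10/11)(9/10)(8/9)(7/8) = 0.10606.
Multiplying each by its prior: 2/11 · 0.10714 = 0.019481, 4/11 · 0.14286 = 0.051948, 1/11 · 0.022727 = 0.0020661, 4/11 · 0.10606 = 0.038567; these sum to 0.11206.
The posterior is then P(bag A | data) = 0.17384, P(bag B | data) = 0.46356, P(bag C | data) = 0.018437, P(bag D | data) = 0.34416.
Averaging over the posterior, P(black next | data) = (1/3)(0.17384) + (0)(0.46356) + (5/7)(0.018437) + (1/7)(0.34416) = 0.12028.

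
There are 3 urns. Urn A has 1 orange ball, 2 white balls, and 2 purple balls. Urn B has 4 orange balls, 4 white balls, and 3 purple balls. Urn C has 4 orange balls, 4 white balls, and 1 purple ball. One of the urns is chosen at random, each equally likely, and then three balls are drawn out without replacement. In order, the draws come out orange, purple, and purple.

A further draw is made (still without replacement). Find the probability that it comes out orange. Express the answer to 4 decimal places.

0.1579

For each hypothesis, P(data | H) works out to: P(data | urn A) = (1/5)(2/4)(1/3) = 1/30; P(data | urn B) = (4/11)(3/10)(2/9) = 4/165; P(data | urn C) = (4/9)(1/8)(0/7) = 0.
Multiplying each by its prior: 1/3 · 1/30 = 1/90, 1/3 · 4/165 = 4/495, 1/3 · 0 = 0; these sum to 19/990.
Normalising, the posterior is P(urn A | data) = 11/19, P(urn B | data) = 8/19, P(urn C | data) = 0.
So P(orange next | data) = Σ P(orange next | H) P(H | data) = (0)(11/19) + (3/8)(8/19) = 3/19.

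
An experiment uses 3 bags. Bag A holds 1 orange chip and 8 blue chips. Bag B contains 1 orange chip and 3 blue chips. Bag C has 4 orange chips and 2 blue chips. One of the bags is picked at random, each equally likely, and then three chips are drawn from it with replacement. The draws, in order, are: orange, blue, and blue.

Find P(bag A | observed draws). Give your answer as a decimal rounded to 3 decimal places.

For each hypothesis, P(data | H) works out to: P(data | bag A) = (1/9)(8/9)(8/9) = 0.087791; P(data | bag B) = (1/4)(3/4)(3/4) = 0.14062; P(data | bag C) = (4/6)(2/6)(2/6) = 0.074074.
Weighting by the prior gives 1/3 · 0.087791 = 0.029264, 1/3 · 0.14062 = 0.046875, 1/3 · 0.074074 = 0.024691; with total 0.10083.
Hence P(bag A | data) = (0.029264) / (0.10083) = 0.29023.

0.290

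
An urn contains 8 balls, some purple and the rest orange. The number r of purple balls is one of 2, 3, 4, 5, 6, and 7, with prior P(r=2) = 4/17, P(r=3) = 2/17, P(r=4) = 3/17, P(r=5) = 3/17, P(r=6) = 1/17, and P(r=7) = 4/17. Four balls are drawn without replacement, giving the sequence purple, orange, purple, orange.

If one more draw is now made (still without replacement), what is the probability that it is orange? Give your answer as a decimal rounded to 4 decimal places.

0.5450

Under each hypothesis, the probability of the observed sequence is: P(data | r = 2) = (2/8)(6/7)(1/6)(5/5) = 0.035714; P(data | r = 3) = (3/8)(5/7)(2/6)(4/5) = 0.071429; P(data | r = 4) = (4/8)(4/7)(3/6)(3/5) = 0.085714; P(data | r = 5) = (5/8)(3/7)(4/6)(2/5) = 0.071429; P(data | r = 6) = (6/8)(2/7)(5/6)(1/5) = 0.035714; P(data | r = 7) = (7/8)(1/7)(6/6)(0/5) = 0.
Weighting by the prior gives 4/17 · 0.035714 = 0.0084034, 2/17 · 0.071429 = 0.0084034, 3/17 · 0.085714 = 0.015126, 3/17 · 0.071429 = 0.012605, 1/17 · 0.035714 = 0.0021008, 4/17 · 0 = 0; these sum to 0.046639.
Normalising, the posterior is P(r = 2 | data) = 0.18018, P(r = 3 | data) = 0.18018, P(r = 4 | data) = 0.32432, P(r = 5 | data) = 0.27027, P(r = 6 | data) = 0.045045, P(r = 7 | data) = 0.
So P(orange next | data) = Σ P(orange next | H) P(H | data) = (1)(0.18018) + (3/4)(0.18018) + (1/2)(0.32432) + (1/4)(0.27027) + (0)(0.045045) = 0.54505.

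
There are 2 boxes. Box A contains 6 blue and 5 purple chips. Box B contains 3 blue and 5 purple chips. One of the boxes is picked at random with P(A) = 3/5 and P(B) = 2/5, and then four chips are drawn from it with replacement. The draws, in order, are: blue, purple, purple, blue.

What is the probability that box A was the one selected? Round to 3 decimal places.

The likelihood of the observed sequence under each hypothesis: P(data | box A) = (6/11)(5/11)(5/11)(6/11) = 0.061471; P(data | box B) = (3/8)(5/8)(5/8)(3/8) = 0.054932.
Multiplying each by its prior: 3/5 · 0.061471 = 0.036883, 2/5 · 0.054932 = 0.021973; these sum to 0.058855.
Therefore the posterior P(box A | data) = (0.036883) / (0.058855) = 0.62667.

0.627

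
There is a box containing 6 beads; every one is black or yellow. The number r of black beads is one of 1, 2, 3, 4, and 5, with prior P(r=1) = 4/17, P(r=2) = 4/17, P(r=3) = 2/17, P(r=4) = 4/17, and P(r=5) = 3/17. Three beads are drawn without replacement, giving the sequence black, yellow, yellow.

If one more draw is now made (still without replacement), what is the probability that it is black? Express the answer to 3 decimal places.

The likelihood of the observed sequence under each hypothesis: P(data | r = 1) = (1/6)(5/5)(4/4) = 1/6; P(data | r = 2) = (2/6)(4/5)(3/4) = 1/5; P(data | r = 3) = (3/6)(3/5)(2/4) = 3/20; P(data | r = 4) = (4/6)(2/5)(1/4) = 1/15; P(data | r = 5) = (5/6)(1/5)(0/4) = 0.
Multiplying each by its prior: 4/17 · 1/6 = 2/51, 4/17 · 1/5 = 4/85, 2/17 · 3/20 = 3/170, 4/17 · 1/15 = 4/255, 3/17 · 0 = 0; summing to 61/510.
Dividing through by the total gives posterior P(r = 1 | data) = 20/61, P(r = 2 | data) = 24/61, P(r = 3 | data) = 9/61, P(r = 4 | data) = 8/61, P(r = 5 | data) = 0.
Averaging over the posterior, P(black next | data) = (0)(20/61) + (1/3)(24/61) + (2/3)(9/61) + (1)(8/61) = 22/61.

0.361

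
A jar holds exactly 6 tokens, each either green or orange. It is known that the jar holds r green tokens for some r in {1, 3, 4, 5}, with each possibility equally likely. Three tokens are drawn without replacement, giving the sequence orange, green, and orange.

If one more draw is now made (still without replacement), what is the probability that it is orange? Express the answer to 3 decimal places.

0.565

The likelihood of the observed sequence under each hypothesis: P(data | r = 1) = (5/6)(1/5)(4/4) = 1/6; P(data | r = 3) = (3/6)(3/5)(2/4) = 3/20; P(data | r = 4) = (2/6)(4/5)(1/4) = 1/15; P(data | r = 5) = (1/6)(5/5)(0/4) = 0.
Weighting by the prior gives 1/4 · 1/6 = 1/24, 1/4 · 3/20 = 3/80, 1/4 · 1/15 = 1/60, 1/4 · 0 = 0; summing to 23/240.
Normalising, the posterior is P(r = 1 | data) = 10/23, P(r = 3 | data) = 9/23, P(r = 4 | data) = 4/23, P(r = 5 | data) = 0.
The predictive probability is P(orange next | data) = (1)(10/23) + (1/3)(9/23) + (0)(4/23) = 13/23.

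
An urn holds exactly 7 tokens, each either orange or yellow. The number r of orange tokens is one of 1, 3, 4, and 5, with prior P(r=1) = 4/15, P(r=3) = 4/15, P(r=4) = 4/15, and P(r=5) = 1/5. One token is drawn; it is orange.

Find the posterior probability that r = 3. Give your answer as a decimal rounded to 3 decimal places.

Under each hypothesis, the probability of this draw is: P(data | r = 1) = (1/7) = 1/7; P(data | r = 3) = (3/7) = 3/7; P(data | r = 4) = (4/7) = 4/7; P(data | r = 5) = (5/7) = 5/7.
The prior-weighted likelihoods are 4/15 · 1/7 = 4/105, 4/15 · 3/7 = 4/35, 4/15 · 4/7 = 16/105, 1/5 · 5/7 = 1/7; summing to 47/105.
By Bayes' rule, P(r = 3 | data) = (4/35) / (47/105) = 12/47.

0.255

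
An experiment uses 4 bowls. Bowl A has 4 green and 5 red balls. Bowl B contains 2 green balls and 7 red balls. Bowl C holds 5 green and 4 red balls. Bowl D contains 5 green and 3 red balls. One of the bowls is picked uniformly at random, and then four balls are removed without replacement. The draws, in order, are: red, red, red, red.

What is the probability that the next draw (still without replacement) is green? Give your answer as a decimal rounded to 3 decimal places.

The likelihood of the observed sequence under each hypothesis: P(data | bowl A) = (5/9)(4/8)(3/7)(2/6) = 5/126; P(data | bowl B) = (7/9)(6/8)(5/7)(4/6) = 5/18; P(data | bowl C) = (4/9)(3/8)(2/7)(1/6) = 1/126; P(data | bowl D) = (3/8)(2/7)(1/6)(0/5) = 0.
Multiplying each by its prior: 1/4 · 5/126 = 5/504, 1/4 · 5/18 = 5/72, 1/4 · 1/126 = 1/504, 1/4 · 0 = 0; these sum to 41/504.
Dividing through by the total gives posterior P(bowl A | data) = 5/41, P(bowl B | data) = 35/41, P(bowl C | data) = 1/41, P(bowl D | data) = 0.
So P(green next | data) = Σ P(green next | H) P(H | data) = (4/5)(5/41) + (2/5)(35/41) + (1)(1/41) = 19/41.

0.463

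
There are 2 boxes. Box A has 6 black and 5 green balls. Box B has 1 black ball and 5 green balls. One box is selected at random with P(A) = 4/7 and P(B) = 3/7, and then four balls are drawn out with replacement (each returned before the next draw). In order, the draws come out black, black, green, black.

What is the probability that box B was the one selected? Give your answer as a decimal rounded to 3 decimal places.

0.038

The likelihood of the observed sequence under each hypothesis: P(data | box A) = (6/11)(6/11)(5/11)(6/11) = 0.073765; P(data | box B) = (1/6)(1/6)(5/6)(1/6) = 0.003858.
The prior-weighted likelihoods are 4/7 · 0.073765 = 0.042152, 3/7 · 0.003858 = 0.0016534; these sum to 0.043805.
Hence P(box B | data) = (0.0016534) / (0.043805) = 0.037745.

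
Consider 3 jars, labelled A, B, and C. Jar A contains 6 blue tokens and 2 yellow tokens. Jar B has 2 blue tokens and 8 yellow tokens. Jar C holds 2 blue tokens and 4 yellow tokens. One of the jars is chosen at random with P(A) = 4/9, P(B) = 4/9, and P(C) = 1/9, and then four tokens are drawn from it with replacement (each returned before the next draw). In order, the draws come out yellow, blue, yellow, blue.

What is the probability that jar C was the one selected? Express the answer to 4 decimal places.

0.1689

Under each hypothesis, the probability of the observed sequence is: P(data | jar A) = (2/8)(6/8)(2/8)(6/8) = 0.035156; P(data | jar B) = (8/10)(2/10)(8/10)(2/10) = 0.0256; P(data | jar C) = (4/6)(2/6)(4/6)(2/6) = 0.049383.
The prior-weighted likelihoods are 4/9 · 0.035156 = 0.015625, 4/9 · 0.0256 = 0.011378, 1/9 · 0.049383 = 0.005487; summing to 0.03249.
Therefore the posterior P(jar C | data) = (0.005487) / (0.03249) = 0.16888.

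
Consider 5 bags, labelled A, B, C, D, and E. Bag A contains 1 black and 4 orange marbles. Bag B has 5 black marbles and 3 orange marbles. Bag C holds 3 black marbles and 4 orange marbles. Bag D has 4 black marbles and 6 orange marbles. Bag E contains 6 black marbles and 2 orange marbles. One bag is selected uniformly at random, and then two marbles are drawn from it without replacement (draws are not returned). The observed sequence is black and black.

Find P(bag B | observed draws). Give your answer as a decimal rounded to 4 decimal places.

Under each hypothesis, the probability of the observed sequence is: P(data | bag A) = (1/5)(0/4) = 0; P(data | bag B) = (5/8)(4/7) = 0.35714; P(data | bag C) = (3/7)(2/6) = 0.14286; P(data | bag D) = (4/10)(3/9) = 0.13333; P(data | bag E) = (6/8)(5/7) = 0.53571.
Weighting by the prior gives 1/5 · 0 = 0, 1/5 · 0.35714 = 0.071429, 1/5 · 0.14286 = 0.028571, 1/5 · 0.13333 = 0.026667, 1/5 · 0.53571 = 0.10714; summing to 0.23381.
So P(bag B | data) = (0.071429) / (0.23381) = 0.3055.

0.3055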